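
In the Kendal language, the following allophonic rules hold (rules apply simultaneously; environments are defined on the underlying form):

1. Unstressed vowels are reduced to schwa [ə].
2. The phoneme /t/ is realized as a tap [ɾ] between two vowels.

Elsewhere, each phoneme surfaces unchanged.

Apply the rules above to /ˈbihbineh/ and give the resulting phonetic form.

[ˈbihbənəh]

/b/ (word-initial) is unaffected → [b].
/i/ (between /b/ and /h/): rule 1 targets it, but not in an unstressed syllable → unchanged [i].
/h/ (between /i/ and /b/): no rule targets it → [h].
/b/ — not in any rule's target class → [b].
/i/ — between /b/ and /n/, in an unstressed syllable — surfaces as [ə] (rule 1).
/n/ — not in any rule's target class → [n].
/e/ (between /n/ and /h/): in an unstressed syllable, so rule 1 applies → [ə].
/h/ stays [h].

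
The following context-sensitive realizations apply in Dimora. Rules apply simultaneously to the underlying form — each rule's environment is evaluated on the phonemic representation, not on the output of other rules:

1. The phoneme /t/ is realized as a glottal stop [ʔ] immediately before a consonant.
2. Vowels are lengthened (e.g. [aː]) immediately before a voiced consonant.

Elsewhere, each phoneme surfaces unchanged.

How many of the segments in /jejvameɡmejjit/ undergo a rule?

4

Segments that undergo a rule: /e/ → [eː] (rule 2); /a/ → [aː] (rule 2); /e/ → [eː] (rule 2); /e/ → [eː] (rule 2).
All other segments surface unchanged.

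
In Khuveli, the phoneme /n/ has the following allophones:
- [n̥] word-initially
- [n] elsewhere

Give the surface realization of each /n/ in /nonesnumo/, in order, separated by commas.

[n̥], [n], [n]

Occurrence 1 (position 1): word-initially → [n̥].
Occurrence 2 (position 3): no conditioning environment matches → elsewhere allophone [n].
Occurrence 3 (position 6): no conditioning environment matches → elsewhere allophone [n].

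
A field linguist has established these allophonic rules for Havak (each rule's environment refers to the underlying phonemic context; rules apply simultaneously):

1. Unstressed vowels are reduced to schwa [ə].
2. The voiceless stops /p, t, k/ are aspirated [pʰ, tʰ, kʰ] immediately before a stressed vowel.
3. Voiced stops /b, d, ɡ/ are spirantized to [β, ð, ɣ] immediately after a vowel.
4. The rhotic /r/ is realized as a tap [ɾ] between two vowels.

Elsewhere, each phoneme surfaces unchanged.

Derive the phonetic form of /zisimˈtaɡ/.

[zəsəmˈtʰaɣ]

/z/ (word-initial): no rule targets it → [z].
/i/ (between /z/ and /s/): in an unstressed syllable, so rule 1 applies → [ə].
/s/ (between /i/ and /i/): no rule targets it → [s].
/i/ — between /s/ and /m/, in an unstressed syllable — surfaces as [ə] (rule 1).
/m/ (between /i/ and /t/): no rule targets it → [m].
Rule 2 applies to /t/ (between /m/ and /a/: immediately before a stressed vowel) → [tʰ].
/a/ (between /t/ and /ɡ/): rule 1 targets it, but not in an unstressed syllable → unchanged [a].
Rule 3 applies to /ɡ/ (word-final: immediately after a vowel) → [ɣ].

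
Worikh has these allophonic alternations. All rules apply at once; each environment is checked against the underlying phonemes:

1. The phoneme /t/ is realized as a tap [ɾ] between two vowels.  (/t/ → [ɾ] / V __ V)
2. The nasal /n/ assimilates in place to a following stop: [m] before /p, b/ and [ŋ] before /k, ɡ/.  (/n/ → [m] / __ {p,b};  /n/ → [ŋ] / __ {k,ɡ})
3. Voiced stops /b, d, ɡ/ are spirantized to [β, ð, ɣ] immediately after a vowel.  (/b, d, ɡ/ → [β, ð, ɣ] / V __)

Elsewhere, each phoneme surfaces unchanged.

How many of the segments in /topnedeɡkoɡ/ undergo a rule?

Segments that undergo a rule: /d/ → [ð] (rule 3); /ɡ/ → [ɣ] (rule 3); /ɡ/ → [ɣ] (rule 3).
All other segments surface unchanged.

3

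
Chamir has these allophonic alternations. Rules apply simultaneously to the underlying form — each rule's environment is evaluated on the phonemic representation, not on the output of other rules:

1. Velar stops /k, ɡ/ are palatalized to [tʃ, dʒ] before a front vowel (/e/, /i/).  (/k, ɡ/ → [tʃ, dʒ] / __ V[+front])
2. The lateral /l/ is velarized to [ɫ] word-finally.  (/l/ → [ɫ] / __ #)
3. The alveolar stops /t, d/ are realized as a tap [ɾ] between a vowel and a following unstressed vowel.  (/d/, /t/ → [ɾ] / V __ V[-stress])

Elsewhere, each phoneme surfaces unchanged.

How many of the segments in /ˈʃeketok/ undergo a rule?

2

Segments that undergo a rule: /k/ → [tʃ] (rule 1); /t/ → [ɾ] (rule 3).
All other segments surface unchanged.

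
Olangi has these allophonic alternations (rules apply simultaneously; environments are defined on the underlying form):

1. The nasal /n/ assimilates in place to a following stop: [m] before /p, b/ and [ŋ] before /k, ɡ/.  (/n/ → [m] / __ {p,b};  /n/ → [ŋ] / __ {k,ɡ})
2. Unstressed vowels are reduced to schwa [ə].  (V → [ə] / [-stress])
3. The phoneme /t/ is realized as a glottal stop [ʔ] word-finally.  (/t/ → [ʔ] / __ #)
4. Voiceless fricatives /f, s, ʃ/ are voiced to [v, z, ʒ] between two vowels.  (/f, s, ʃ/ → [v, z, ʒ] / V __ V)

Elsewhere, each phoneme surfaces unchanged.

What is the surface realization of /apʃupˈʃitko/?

/a/ meets the environment for rule 2 (in an unstressed syllable) → [ə].
/p/ stays [p].
/ʃ/ (between /p/ and /u/): rule 4 targets it, but not between two vowels → unchanged [ʃ].
/u/ (between /ʃ/ and /p/): in an unstressed syllable, so rule 2 applies → [ə].
/p/ stays [p].
/ʃ/ — between /p/ and /i/; rule 4 does not apply here → [ʃ].
/i/ (between /ʃ/ and /t/) is in the target of rule 2 but the environment (in an unstressed syllable) is not met → [i].
/t/ (between /i/ and /k/): rule 3 targets it, but not word-finally → unchanged [t].
/k/ (between /t/ and /o/): no rule targets it → [k].
/o/ meets the environment for rule 2 (in an unstressed syllable) → [ə].

[əpʃəpˈʃitkə]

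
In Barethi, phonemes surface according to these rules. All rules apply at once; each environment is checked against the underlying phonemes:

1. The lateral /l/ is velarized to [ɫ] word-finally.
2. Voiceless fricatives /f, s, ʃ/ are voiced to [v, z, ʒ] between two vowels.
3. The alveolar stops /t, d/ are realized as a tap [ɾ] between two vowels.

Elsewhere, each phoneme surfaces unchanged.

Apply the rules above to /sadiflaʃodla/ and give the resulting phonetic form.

/s/ (word-initial) is in the target of rule 2 but the environment (between two vowels) is not met → [s].
/a/ — not in any rule's target class → [a].
/d/ (between /a/ and /i/) occurs between two vowels → [ɾ] by rule 3.
/i/ — not in any rule's target class → [i].
/f/ — between /i/ and /l/; rule 2 does not apply here → [f].
/l/ (between /f/ and /a/) fails the environment for rule 1, so it stays [l].
/a/ stays [a].
/ʃ/ — between /a/ and /o/, between two vowels — surfaces as [ʒ] (rule 2).
/o/ — not in any rule's target class → [o].
/d/ (between /o/ and /l/) fails the environment for rule 3, so it stays [d].
/l/ (between /d/ and /a/) fails the environment for rule 1, so it stays [l].
/a/ — not in any rule's target class → [a].

[saɾiflaʒodla]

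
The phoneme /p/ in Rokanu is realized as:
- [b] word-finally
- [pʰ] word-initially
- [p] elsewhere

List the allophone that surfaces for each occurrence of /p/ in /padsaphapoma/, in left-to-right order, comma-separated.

[pʰ], [p], [p]

Occurrence 1 (position 1): word-initially → [pʰ].
Occurrence 2 (position 6): no conditioning environment matches → elsewhere allophone [p].
Occurrence 3 (position 9): no conditioning environment matches → elsewhere allophone [p].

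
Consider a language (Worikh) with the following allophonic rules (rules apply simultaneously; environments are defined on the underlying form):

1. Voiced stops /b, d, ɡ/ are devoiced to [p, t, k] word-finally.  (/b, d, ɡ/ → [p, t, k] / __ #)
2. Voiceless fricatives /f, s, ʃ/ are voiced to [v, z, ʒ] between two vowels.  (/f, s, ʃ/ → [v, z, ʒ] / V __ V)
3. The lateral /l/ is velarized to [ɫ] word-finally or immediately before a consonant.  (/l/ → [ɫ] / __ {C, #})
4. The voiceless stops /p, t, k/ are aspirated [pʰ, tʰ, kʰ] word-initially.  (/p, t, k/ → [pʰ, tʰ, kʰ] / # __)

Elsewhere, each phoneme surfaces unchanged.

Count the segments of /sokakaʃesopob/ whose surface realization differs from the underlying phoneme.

3

Segments that undergo a rule: /ʃ/ → [ʒ] (rule 2); /s/ → [z] (rule 2); /b/ → [p] (rule 1).
All other segments surface unchanged.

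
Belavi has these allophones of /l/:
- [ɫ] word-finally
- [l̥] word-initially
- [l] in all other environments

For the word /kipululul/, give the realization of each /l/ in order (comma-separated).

[l], [l], [ɫ]

Occurrence 1 (position 5): no conditioning environment matches → elsewhere allophone [l].
Occurrence 2 (position 7): no conditioning environment matches → elsewhere allophone [l].
Occurrence 3 (position 9): word-finally → [ɫ].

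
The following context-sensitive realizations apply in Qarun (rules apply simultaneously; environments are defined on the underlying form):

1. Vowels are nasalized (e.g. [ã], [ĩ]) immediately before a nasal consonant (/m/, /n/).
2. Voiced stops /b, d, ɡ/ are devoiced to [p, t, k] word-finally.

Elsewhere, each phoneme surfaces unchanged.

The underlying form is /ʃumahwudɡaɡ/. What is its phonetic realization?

[ʃũmahwudɡak]

/ʃ/ — not in any rule's target class → [ʃ].
/u/ meets the environment for rule 1 (before a nasal consonant) → [ũ].
/m/ (between /u/ and /a/) is unaffected → [m].
/a/ (between /m/ and /h/): rule 1 targets it, but not before a nasal consonant → unchanged [a].
/h/ (between /a/ and /w/) is unaffected → [h].
/w/ (between /h/ and /u/): no rule targets it → [w].
/u/ (between /w/ and /d/): rule 1 targets it, but not before a nasal consonant → unchanged [u].
/d/ (between /u/ and /ɡ/) is in the target of rule 2 but the environment (word-finally) is not met → [d].
/ɡ/ (between /d/ and /a/) fails the environment for rule 2, so it stays [ɡ].
/a/ (between /ɡ/ and /ɡ/) is in the target of rule 1 but the environment (before a nasal consonant) is not met → [a].
Rule 2 applies to /ɡ/ (word-final: word-finally) → [k].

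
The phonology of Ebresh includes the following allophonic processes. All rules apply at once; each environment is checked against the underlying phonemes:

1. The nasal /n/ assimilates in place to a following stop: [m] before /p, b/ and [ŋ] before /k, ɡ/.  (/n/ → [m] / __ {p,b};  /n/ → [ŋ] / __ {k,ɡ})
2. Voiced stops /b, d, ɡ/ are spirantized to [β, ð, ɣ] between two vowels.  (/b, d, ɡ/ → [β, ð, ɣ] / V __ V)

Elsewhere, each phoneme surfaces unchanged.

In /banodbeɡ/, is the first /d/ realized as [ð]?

/d/ — between /o/ and /b/; rule 2 does not apply here → [d].
The actual realization is [d], not [ð].

No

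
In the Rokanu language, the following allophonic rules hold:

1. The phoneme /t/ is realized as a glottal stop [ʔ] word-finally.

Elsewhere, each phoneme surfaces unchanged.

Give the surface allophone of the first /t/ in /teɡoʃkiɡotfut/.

/t/ (word-initial) fails the environment for rule 1, so it stays [t].

[t]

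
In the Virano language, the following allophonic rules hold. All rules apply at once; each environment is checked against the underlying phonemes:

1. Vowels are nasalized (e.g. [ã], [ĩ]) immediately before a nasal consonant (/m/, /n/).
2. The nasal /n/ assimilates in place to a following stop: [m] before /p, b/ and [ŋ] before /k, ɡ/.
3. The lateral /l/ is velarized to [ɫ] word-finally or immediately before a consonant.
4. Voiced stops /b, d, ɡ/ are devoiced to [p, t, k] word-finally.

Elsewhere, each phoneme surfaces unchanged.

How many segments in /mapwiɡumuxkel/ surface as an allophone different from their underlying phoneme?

2

Segments that undergo a rule: /u/ → [ũ] (rule 1); /l/ → [ɫ] (rule 3).
All other segments surface unchanged.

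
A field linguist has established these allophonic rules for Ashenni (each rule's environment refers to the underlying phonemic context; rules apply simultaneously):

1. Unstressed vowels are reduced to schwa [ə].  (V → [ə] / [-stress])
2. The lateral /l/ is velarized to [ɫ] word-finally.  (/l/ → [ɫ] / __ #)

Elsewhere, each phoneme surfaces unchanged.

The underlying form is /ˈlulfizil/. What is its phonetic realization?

/l/ (word-initial): rule 2 targets it, but not word-finally → unchanged [l].
/u/ (between /l/ and /l/): rule 1 targets it, but not in an unstressed syllable → unchanged [u].
/l/ (between /u/ and /f/): rule 2 targets it, but not word-finally → unchanged [l].
/f/ (between /l/ and /i/): no rule targets it → [f].
/i/ meets the environment for rule 1 (in an unstressed syllable) → [ə].
/z/ (between /i/ and /i/) is unaffected → [z].
/i/ meets the environment for rule 1 (in an unstressed syllable) → [ə].
/l/ — word-final, word-finally — surfaces as [ɫ] (rule 2).

[ˈlulfəzəɫ]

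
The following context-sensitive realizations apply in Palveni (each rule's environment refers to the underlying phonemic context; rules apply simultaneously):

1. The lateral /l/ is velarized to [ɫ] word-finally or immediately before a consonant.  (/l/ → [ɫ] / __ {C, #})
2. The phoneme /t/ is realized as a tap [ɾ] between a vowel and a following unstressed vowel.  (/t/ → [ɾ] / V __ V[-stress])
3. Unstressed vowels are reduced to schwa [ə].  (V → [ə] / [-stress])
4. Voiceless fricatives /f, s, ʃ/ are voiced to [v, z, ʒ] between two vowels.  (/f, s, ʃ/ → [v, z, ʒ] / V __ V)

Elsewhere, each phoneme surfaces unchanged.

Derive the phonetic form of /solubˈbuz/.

[sələbˈbuz]

/s/ — word-initial; rule 4 does not apply here → [s].
/o/ (between /s/ and /l/): in an unstressed syllable, so rule 3 applies → [ə].
/l/ (between /o/ and /u/) fails the environment for rule 1, so it stays [l].
/u/ (between /l/ and /b/): in an unstressed syllable, so rule 3 applies → [ə].
/u/ (between /b/ and /z/) is in the target of rule 3 but the environment (in an unstressed syllable) is not met → [u].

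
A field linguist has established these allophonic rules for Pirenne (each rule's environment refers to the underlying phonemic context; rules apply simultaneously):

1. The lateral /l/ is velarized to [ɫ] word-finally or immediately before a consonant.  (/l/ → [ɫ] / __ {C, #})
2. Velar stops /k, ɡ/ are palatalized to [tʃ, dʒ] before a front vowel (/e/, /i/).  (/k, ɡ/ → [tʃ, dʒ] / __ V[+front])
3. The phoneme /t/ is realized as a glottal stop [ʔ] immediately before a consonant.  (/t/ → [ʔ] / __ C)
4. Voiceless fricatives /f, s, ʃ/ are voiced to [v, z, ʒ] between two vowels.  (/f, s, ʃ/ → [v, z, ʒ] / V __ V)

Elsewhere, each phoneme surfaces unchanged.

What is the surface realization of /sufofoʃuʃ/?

/s/ (word-initial): rule 4 targets it, but not between two vowels → unchanged [s].
/u/ — not in any rule's target class → [u].
/f/ meets the environment for rule 4 (between two vowels) → [v].
/o/ stays [o].
Rule 4 applies to /f/ (between /o/ and /o/: between two vowels) → [v].
/o/ (between /f/ and /ʃ/) is unaffected → [o].
/ʃ/ (between /o/ and /u/) occurs between two vowels → [ʒ] by rule 4.
/u/ (between /ʃ/ and /ʃ/) is unaffected → [u].
/ʃ/ — word-final; rule 4 does not apply here → [ʃ].

[suvovoʒuʃ]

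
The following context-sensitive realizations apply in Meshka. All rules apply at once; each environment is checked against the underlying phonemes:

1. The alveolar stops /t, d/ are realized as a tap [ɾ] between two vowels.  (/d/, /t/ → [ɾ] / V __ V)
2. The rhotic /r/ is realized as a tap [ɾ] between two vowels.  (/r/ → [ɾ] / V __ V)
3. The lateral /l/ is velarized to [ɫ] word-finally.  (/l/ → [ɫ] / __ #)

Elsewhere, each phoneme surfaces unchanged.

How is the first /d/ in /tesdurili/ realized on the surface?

/d/ (between /s/ and /u/): rule 1 targets it, but not between two vowels → unchanged [d].

[d]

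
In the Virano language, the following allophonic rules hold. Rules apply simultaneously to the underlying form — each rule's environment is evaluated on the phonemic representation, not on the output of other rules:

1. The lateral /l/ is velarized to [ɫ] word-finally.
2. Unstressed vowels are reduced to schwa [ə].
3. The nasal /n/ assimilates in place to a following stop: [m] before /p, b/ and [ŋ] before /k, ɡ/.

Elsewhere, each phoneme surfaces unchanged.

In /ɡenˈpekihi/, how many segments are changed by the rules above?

Segments that undergo a rule: /e/ → [ə] (rule 2); /n/ → [m] (rule 3); /i/ → [ə] (rule 2); /i/ → [ə] (rule 2).
All other segments surface unchanged.

4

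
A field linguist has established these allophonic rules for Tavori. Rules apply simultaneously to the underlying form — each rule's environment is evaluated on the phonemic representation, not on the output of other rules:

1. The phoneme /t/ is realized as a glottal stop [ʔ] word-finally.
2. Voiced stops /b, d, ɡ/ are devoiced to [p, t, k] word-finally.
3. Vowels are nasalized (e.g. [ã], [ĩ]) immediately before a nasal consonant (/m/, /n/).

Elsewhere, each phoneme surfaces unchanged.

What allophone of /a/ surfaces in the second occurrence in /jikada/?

/a/ (word-final): rule 3 targets it, but not before a nasal consonant → unchanged [a].

[a]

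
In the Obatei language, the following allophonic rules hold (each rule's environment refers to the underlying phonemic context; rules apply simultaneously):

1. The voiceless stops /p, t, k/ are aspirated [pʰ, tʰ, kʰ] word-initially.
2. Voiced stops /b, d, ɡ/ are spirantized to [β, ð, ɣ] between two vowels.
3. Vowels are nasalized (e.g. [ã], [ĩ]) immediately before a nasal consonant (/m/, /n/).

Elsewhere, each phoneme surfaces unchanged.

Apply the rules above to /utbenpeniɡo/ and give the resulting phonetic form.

/u/ — word-initial; rule 3 does not apply here → [u].
/t/ (between /u/ and /b/) is in the target of rule 1 but the environment (word-initially) is not met → [t].
/b/ (between /t/ and /e/) is in the target of rule 2 but the environment (between two vowels) is not met → [b].
/e/ — between /b/ and /n/, before a nasal consonant — surfaces as [ẽ] (rule 3).
/n/ stays [n].
/p/ (between /n/ and /e/): rule 1 targets it, but not word-initially → unchanged [p].
/e/ meets the environment for rule 3 (before a nasal consonant) → [ẽ].
/n/ — not in any rule's target class → [n].
/i/ (between /n/ and /ɡ/) is in the target of rule 3 but the environment (before a nasal consonant) is not met → [i].
/ɡ/ (between /i/ and /o/): between two vowels, so rule 2 applies → [ɣ].
/o/ (word-final) is in the target of rule 3 but the environment (before a nasal consonant) is not met → [o].

[utbẽnpẽniɣo]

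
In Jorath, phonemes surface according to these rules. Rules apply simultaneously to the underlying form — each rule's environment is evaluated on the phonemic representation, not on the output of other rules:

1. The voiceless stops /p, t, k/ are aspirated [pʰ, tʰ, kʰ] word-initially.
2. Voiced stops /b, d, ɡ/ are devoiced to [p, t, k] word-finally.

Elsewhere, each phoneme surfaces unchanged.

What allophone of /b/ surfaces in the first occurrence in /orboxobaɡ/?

[b]

/b/ — between /r/ and /o/; rule 2 does not apply here → [b].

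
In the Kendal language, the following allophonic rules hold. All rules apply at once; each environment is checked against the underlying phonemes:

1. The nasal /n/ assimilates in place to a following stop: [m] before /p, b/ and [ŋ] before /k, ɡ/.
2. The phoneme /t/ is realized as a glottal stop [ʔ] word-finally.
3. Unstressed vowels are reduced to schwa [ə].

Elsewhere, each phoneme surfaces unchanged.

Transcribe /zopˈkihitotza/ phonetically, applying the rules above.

[zəpˈkihətətzə]

/z/ (word-initial) is unaffected → [z].
/o/ (between /z/ and /p/) occurs in an unstressed syllable → [ə] by rule 3.
/p/ (between /o/ and /k/): no rule targets it → [p].
/k/ (between /p/ and /i/) is unaffected → [k].
/i/ (between /k/ and /h/) fails the environment for rule 3, so it stays [i].
/h/ — not in any rule's target class → [h].
Rule 3 applies to /i/ (between /h/ and /t/: in an unstressed syllable) → [ə].
/t/ — between /i/ and /o/; rule 2 does not apply here → [t].
Rule 3 applies to /o/ (between /t/ and /t/: in an unstressed syllable) → [ə].
/t/ (between /o/ and /z/) is in the target of rule 2 but the environment (word-finally) is not met → [t].
/z/ stays [z].
/a/ (word-final): in an unstressed syllable, so rule 3 applies → [ə].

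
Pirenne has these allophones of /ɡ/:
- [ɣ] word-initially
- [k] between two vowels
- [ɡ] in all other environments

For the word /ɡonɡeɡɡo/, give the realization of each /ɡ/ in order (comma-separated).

[ɣ], [ɡ], [ɡ], [ɡ]

Occurrence 1 (position 1): word-initially → [ɣ].
Occurrence 2 (position 4): no conditioning environment matches → elsewhere allophone [ɡ].
Occurrence 3 (position 6): no conditioning environment matches → elsewhere allophone [ɡ].
Occurrence 4 (position 7): no conditioning environment matches → elsewhere allophone [ɡ].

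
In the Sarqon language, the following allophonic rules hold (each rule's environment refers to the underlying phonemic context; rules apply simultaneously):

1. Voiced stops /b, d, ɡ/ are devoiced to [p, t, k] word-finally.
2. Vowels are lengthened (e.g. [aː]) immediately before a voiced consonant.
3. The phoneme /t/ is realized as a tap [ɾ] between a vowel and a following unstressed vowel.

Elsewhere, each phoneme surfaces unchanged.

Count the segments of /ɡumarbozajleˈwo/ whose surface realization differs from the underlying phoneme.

Segments that undergo a rule: /u/ → [uː] (rule 2); /a/ → [aː] (rule 2); /o/ → [oː] (rule 2); /a/ → [aː] (rule 2); /e/ → [eː] (rule 2).
All other segments surface unchanged.

5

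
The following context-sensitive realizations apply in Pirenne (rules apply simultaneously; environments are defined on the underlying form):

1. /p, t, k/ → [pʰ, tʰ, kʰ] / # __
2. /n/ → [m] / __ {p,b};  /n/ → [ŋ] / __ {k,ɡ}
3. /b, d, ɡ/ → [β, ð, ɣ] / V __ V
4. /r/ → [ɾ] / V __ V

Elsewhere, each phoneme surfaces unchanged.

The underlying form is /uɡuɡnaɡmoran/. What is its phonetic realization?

/u/ (word-initial): no rule targets it → [u].
Rule 3 applies to /ɡ/ (between /u/ and /u/: between two vowels) → [ɣ].
/u/ (between /ɡ/ and /ɡ/) is unaffected → [u].
/ɡ/ (between /u/ and /n/): rule 3 targets it, but not between two vowels → unchanged [ɡ].
/n/ (between /ɡ/ and /a/) is in the target of rule 2 but the environment (before a labial or velar stop) is not met → [n].
/a/ (between /n/ and /ɡ/): no rule targets it → [a].
/ɡ/ (between /a/ and /m/) fails the environment for rule 3, so it stays [ɡ].
/m/ stays [m].
/o/ stays [o].
Rule 4 applies to /r/ (between /o/ and /a/: between two vowels) → [ɾ].
/a/ — not in any rule's target class → [a].
/n/ (word-final) fails the environment for rule 2, so it stays [n].

[uɣuɡnaɡmoɾan]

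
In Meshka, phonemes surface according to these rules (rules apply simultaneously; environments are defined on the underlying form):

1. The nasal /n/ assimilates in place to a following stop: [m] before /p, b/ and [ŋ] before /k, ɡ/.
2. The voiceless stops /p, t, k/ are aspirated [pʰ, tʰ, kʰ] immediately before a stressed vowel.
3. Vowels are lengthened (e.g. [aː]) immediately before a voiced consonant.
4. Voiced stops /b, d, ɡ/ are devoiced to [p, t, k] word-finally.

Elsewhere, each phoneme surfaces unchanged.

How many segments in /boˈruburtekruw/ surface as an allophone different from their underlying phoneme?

Segments that undergo a rule: /o/ → [oː] (rule 3); /u/ → [uː] (rule 3); /u/ → [uː] (rule 3); /u/ → [uː] (rule 3).
All other segments surface unchanged.

4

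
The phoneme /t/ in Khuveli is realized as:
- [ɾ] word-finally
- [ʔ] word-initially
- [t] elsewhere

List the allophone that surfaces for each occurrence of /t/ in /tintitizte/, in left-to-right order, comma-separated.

Occurrence 1 (position 1): word-initially → [ʔ].
Occurrence 2 (position 4): no conditioning environment matches → elsewhere allophone [t].
Occurrence 3 (position 6): no conditioning environment matches → elsewhere allophone [t].
Occurrence 4 (position 9): no conditioning environment matches → elsewhere allophone [t].

[ʔ], [t], [t], [t]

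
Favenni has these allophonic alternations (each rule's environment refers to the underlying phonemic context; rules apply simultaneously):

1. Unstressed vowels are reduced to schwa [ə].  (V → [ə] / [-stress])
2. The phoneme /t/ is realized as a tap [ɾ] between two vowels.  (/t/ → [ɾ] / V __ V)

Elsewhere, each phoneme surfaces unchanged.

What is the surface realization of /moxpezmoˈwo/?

[məxpəzməˈwo]

/m/ (word-initial): no rule targets it → [m].
/o/ meets the environment for rule 1 (in an unstressed syllable) → [ə].
/x/ (between /o/ and /p/) is unaffected → [x].
/p/ stays [p].
/e/ (between /p/ and /z/): in an unstressed syllable, so rule 1 applies → [ə].
/z/ — not in any rule's target class → [z].
/m/ (between /z/ and /o/) is unaffected → [m].
Rule 1 applies to /o/ (between /m/ and /w/: in an unstressed syllable) → [ə].
/w/ — not in any rule's target class → [w].
/o/ — word-final; rule 1 does not apply here → [o].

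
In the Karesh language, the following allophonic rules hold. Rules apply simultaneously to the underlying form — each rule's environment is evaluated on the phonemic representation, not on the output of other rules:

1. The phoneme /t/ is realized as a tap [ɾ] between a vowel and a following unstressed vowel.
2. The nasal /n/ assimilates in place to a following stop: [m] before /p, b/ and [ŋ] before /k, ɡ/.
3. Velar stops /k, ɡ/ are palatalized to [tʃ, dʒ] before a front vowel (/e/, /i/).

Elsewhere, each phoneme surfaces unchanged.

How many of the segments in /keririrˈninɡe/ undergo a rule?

Segments that undergo a rule: /k/ → [tʃ] (rule 3); /n/ → [ŋ] (rule 2); /ɡ/ → [dʒ] (rule 3).
All other segments surface unchanged.

3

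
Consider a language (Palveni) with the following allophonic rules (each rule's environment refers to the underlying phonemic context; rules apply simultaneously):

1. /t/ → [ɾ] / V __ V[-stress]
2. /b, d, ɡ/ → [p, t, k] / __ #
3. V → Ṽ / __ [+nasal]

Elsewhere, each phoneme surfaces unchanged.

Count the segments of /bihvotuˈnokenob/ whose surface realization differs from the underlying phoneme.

4

Segments that undergo a rule: /t/ → [ɾ] (rule 1); /u/ → [ũ] (rule 3); /e/ → [ẽ] (rule 3); /b/ → [p] (rule 2).
All other segments surface unchanged.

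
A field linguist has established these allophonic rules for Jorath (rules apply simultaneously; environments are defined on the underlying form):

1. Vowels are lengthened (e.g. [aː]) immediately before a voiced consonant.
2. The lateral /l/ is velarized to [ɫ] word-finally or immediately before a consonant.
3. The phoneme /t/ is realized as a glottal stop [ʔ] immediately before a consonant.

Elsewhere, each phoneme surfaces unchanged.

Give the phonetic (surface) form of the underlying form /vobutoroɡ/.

/v/ stays [v].
/o/ (between /v/ and /b/): before a voiced consonant, so rule 1 applies → [oː].
/b/ (between /o/ and /u/) is unaffected → [b].
/u/ (between /b/ and /t/) is in the target of rule 1 but the environment (before a voiced consonant) is not met → [u].
/t/ (between /u/ and /o/) is in the target of rule 3 but the environment (immediately before a consonant) is not met → [t].
Rule 1 applies to /o/ (between /t/ and /r/: before a voiced consonant) → [oː].
/r/ stays [r].
/o/ — between /r/ and /ɡ/, before a voiced consonant — surfaces as [oː] (rule 1).
/ɡ/ (word-final) is unaffected → [ɡ].

[voːbutoːroːɡ]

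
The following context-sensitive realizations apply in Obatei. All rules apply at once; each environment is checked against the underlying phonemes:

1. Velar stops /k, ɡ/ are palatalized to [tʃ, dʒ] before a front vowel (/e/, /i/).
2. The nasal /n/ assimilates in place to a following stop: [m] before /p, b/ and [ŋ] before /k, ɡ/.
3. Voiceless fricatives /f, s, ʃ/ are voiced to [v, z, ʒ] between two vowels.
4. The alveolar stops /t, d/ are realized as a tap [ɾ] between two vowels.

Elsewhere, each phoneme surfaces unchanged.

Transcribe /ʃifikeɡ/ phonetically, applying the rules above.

[ʃivitʃeɡ]

/ʃ/ (word-initial) fails the environment for rule 3, so it stays [ʃ].
/i/ stays [i].
/f/ — between /i/ and /i/, between two vowels — surfaces as [v] (rule 3).
/i/ — not in any rule's target class → [i].
/k/ (between /i/ and /e/) occurs before a front vowel → [tʃ] by rule 1.
/e/ — not in any rule's target class → [e].
/ɡ/ (word-final) fails the environment for rule 1, so it stays [ɡ].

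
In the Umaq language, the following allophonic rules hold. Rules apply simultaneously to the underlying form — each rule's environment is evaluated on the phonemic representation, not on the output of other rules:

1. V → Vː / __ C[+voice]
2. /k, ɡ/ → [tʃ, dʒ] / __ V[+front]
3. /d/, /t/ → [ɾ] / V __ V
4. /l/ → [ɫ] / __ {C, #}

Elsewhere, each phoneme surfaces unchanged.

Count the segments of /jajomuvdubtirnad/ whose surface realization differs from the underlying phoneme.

6

Segments that undergo a rule: /a/ → [aː] (rule 1); /o/ → [oː] (rule 1); /u/ → [uː] (rule 1); /u/ → [uː] (rule 1); /i/ → [iː] (rule 1); /a/ → [aː] (rule 1).
All other segments surface unchanged.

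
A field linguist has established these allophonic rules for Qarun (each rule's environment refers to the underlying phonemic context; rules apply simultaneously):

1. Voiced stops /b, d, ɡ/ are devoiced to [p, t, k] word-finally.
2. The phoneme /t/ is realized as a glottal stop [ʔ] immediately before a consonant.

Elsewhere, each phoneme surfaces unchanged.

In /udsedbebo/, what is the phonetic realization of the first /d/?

[d]

/d/ — between /u/ and /s/; rule 1 does not apply here → [d].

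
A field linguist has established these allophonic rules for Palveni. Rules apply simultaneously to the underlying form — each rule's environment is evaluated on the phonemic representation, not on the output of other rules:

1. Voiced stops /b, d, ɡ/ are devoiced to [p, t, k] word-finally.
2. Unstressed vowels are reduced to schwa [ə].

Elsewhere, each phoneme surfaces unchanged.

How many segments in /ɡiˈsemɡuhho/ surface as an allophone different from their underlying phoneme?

3

Segments that undergo a rule: /i/ → [ə] (rule 2); /u/ → [ə] (rule 2); /o/ → [ə] (rule 2).
All other segments surface unchanged.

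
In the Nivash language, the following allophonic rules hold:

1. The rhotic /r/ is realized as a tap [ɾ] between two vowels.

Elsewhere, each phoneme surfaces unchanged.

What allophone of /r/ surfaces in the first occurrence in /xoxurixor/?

/r/ — between /u/ and /i/, between two vowels — surfaces as [ɾ] (rule 1).

[ɾ]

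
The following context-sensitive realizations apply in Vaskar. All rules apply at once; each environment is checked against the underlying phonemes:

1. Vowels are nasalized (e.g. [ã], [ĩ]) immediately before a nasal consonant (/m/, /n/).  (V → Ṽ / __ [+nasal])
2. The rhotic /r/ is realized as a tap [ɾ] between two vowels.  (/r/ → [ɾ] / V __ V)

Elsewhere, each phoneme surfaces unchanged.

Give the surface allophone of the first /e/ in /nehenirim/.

/e/ (between /n/ and /h/) is in the target of rule 1 but the environment (before a nasal consonant) is not met → [e].

[e]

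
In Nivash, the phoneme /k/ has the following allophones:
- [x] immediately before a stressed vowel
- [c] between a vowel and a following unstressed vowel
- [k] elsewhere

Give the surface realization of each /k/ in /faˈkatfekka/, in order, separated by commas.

Occurrence 1 (position 3): immediately before a stressed vowel → [x].
Occurrence 2 (position 8): no conditioning environment matches → elsewhere allophone [k].
Occurrence 3 (position 9): no conditioning environment matches → elsewhere allophone [k].

[x], [k], [k]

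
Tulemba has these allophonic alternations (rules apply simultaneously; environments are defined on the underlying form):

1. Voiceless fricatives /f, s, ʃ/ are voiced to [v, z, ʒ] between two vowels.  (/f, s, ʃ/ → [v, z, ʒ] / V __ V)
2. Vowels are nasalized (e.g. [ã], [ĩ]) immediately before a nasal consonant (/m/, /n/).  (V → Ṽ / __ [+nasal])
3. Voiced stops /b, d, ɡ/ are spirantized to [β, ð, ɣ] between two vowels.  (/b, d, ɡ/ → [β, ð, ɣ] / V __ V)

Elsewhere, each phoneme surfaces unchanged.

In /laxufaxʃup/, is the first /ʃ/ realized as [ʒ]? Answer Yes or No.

No

/ʃ/ (between /x/ and /u/) is in the target of rule 1 but the environment (between two vowels) is not met → [ʃ].
The actual realization is [ʃ], not [ʒ].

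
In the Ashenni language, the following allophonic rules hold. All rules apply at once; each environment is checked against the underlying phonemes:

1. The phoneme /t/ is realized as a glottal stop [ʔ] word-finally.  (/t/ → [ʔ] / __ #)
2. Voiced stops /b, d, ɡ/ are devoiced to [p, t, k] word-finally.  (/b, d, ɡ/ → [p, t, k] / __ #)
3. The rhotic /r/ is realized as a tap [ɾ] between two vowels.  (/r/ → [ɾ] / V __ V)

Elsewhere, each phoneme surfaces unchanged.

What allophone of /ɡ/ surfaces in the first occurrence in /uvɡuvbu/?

/ɡ/ (between /v/ and /u/) is in the target of rule 2 but the environment (word-finally) is not met → [ɡ].

[ɡ]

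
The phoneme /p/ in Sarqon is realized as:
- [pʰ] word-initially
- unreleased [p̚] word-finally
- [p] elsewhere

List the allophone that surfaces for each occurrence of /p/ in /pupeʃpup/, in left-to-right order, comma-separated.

Occurrence 1 (position 1): word-initially → [pʰ].
Occurrence 2 (position 3): no conditioning environment matches → elsewhere allophone [p].
Occurrence 3 (position 6): no conditioning environment matches → elsewhere allophone [p].
Occurrence 4 (position 8): word-finally → [p̚].

[pʰ], [p], [p], [p̚]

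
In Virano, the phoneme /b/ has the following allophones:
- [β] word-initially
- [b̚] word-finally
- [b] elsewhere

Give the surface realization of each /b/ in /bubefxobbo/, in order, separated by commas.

Occurrence 1 (position 1): word-initially → [β].
Occurrence 2 (position 3): no conditioning environment matches → elsewhere allophone [b].
Occurrence 3 (position 8): no conditioning environment matches → elsewhere allophone [b].
Occurrence 4 (position 9): no conditioning environment matches → elsewhere allophone [b].

[β], [b], [b], [b]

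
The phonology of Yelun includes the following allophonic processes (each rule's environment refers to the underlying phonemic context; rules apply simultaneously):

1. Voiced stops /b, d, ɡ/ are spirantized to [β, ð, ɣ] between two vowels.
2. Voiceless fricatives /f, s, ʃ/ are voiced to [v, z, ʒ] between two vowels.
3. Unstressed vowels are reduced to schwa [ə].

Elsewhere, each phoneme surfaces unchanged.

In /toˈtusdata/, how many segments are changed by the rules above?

3

Segments that undergo a rule: /o/ → [ə] (rule 3); /a/ → [ə] (rule 3); /a/ → [ə] (rule 3).
All other segments surface unchanged.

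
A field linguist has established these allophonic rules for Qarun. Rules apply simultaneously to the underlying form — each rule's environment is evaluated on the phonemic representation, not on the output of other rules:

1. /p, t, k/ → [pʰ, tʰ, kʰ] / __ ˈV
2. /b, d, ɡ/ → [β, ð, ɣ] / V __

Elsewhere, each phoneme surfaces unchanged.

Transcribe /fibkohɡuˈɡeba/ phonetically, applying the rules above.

[fiβkohɡuˈɣeβa]

/f/ — not in any rule's target class → [f].
/i/ (between /f/ and /b/): no rule targets it → [i].
/b/ (between /i/ and /k/): immediately after a vowel, so rule 2 applies → [β].
/k/ — between /b/ and /o/; rule 1 does not apply here → [k].
/o/ (between /k/ and /h/): no rule targets it → [o].
/h/ stays [h].
/ɡ/ — between /h/ and /u/; rule 2 does not apply here → [ɡ].
/u/ stays [u].
/ɡ/ (between /u/ and /e/): immediately after a vowel, so rule 2 applies → [ɣ].
/e/ — not in any rule's target class → [e].
/b/ — between /e/ and /a/, immediately after a vowel — surfaces as [β] (rule 2).
/a/ (word-final): no rule targets it → [a].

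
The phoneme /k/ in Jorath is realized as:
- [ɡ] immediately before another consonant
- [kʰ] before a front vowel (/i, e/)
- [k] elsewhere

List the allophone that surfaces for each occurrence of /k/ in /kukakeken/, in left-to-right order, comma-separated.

[k], [k], [kʰ], [kʰ]

Occurrence 1 (position 1): no conditioning environment matches → elsewhere allophone [k].
Occurrence 2 (position 3): no conditioning environment matches → elsewhere allophone [k].
Occurrence 3 (position 5): before a front vowel (/i, e/) → [kʰ].
Occurrence 4 (position 7): before a front vowel (/i, e/) → [kʰ].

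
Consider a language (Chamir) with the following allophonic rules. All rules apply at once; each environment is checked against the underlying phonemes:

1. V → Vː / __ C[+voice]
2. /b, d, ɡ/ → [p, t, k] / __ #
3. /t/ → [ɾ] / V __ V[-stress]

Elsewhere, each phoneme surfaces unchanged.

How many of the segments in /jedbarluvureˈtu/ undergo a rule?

4

Segments that undergo a rule: /e/ → [eː] (rule 1); /a/ → [aː] (rule 1); /u/ → [uː] (rule 1); /u/ → [uː] (rule 1).
All other segments surface unchanged.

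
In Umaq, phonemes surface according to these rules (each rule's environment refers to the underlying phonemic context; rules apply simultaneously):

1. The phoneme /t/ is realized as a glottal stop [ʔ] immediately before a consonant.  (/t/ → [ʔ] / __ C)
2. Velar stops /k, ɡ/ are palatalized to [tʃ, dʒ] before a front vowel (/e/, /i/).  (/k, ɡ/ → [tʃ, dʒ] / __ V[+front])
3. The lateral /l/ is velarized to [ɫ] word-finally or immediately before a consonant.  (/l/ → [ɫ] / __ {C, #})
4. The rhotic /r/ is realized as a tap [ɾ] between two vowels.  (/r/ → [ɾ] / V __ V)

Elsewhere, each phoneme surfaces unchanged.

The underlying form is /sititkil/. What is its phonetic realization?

/s/ — not in any rule's target class → [s].
/i/ (between /s/ and /t/): no rule targets it → [i].
/t/ — between /i/ and /i/; rule 1 does not apply here → [t].
/i/ stays [i].
Rule 1 applies to /t/ (between /i/ and /k/: immediately before a consonant) → [ʔ].
/k/ — between /t/ and /i/, before a front vowel — surfaces as [tʃ] (rule 2).
/i/ — not in any rule's target class → [i].
/l/ (word-final) occurs word-finally or immediately before a consonant → [ɫ] by rule 3.

[sitiʔtʃiɫ]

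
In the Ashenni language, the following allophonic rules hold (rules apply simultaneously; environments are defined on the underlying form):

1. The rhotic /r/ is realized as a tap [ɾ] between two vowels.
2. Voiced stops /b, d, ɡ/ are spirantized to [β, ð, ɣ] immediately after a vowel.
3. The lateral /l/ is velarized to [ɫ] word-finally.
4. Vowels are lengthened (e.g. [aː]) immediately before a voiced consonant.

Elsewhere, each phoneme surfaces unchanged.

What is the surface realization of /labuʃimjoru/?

/l/ (word-initial): rule 3 targets it, but not word-finally → unchanged [l].
/a/ meets the environment for rule 4 (before a voiced consonant) → [aː].
/b/ — between /a/ and /u/, immediately after a vowel — surfaces as [β] (rule 2).
/u/ (between /b/ and /ʃ/) is in the target of rule 4 but the environment (before a voiced consonant) is not met → [u].
/ʃ/ — not in any rule's target class → [ʃ].
/i/ — between /ʃ/ and /m/, before a voiced consonant — surfaces as [iː] (rule 4).
/m/ stays [m].
/j/ (between /m/ and /o/) is unaffected → [j].
/o/ (between /j/ and /r/): before a voiced consonant, so rule 4 applies → [oː].
/r/ — between /o/ and /u/, between two vowels — surfaces as [ɾ] (rule 1).
/u/ (word-final) fails the environment for rule 4, so it stays [u].

[laːβuʃiːmjoːɾu]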